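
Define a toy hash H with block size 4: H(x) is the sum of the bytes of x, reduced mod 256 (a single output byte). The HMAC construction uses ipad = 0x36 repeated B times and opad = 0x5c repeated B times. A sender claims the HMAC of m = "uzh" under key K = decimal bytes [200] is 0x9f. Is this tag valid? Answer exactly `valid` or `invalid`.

valid

Key decimal bytes [200] = c8 is 1 byte ≤ B = 4; zero-pad to 4 bytes: K' = c8 00 00 00.
K' ⊕ ipad = fe 36 36 36; K' ⊕ opad = 94 5c 5c 5c.
Inner hash: sum = 254+54+54+54+117+122+104 = 759; mod 256 = 247 → f7.
Outer hash (recomputed tag): sum = 148+92+92+92+247 = 671; mod 256 = 159 → 9f.
Recomputed tag = 9f; claimed = 9f → match.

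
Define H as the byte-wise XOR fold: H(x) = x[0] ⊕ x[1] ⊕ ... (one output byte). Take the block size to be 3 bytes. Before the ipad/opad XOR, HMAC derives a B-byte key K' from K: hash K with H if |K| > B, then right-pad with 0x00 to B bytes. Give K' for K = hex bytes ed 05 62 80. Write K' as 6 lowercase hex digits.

0a0000

|K| = 4 > B = 3, so first hash the key.
H(K): XOR ed⊕05⊕62⊕80 = 0a.
Zero-pad H(K) = 0a to 3 bytes: K' = 0a 00 00.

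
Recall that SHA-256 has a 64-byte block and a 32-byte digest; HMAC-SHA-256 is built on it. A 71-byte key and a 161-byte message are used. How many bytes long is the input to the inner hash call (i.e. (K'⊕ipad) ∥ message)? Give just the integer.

Key is 71 > 64 bytes, so it is hashed to 32 bytes then zero-padded to 64: |K'| = 64.
Inner input = (K'⊕ipad) ∥ m → 64 + 161 = 225 bytes.

225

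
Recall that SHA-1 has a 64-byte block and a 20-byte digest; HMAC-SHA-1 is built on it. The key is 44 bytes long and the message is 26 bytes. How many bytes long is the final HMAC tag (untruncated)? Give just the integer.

20

The tag is one SHA-1 digest: 20 bytes.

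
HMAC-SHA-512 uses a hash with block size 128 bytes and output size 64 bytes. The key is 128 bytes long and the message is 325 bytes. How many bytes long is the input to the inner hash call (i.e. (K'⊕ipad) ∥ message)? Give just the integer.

Key is 128 ≤ 128 bytes, zero-padded: |K'| = 128.
Inner input = (K'⊕ipad) ∥ m → 128 + 325 = 453 bytes.

453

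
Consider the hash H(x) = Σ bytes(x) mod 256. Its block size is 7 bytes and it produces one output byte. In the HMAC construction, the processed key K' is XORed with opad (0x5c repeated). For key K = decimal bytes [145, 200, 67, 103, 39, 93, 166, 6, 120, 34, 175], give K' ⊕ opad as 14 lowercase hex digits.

Key decimal bytes [145, 200, 67, 103, 39, 93, 166, 6, 120, 34, 175] = 91 c8 43 67 27 5d a6 06 78 22 af is 11 bytes > B = 7, so hash it first: H(key) = 7c, then zero-pad to 7 bytes: K' = 7c 00 00 00 00 00 00.
XOR each byte with 0x5c: 7c⊕5c=20, 00⊕5c=5c, 00⊕5c=5c, 00⊕5c=5c, 00⊕5c=5c, 00⊕5c=5c, 00⊕5c=5c.

205c5c5c5c5c5c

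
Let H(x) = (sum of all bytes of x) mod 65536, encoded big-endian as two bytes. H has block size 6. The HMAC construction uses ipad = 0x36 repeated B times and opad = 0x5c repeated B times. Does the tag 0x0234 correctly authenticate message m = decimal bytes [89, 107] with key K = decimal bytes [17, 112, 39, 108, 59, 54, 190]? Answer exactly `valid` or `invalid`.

valid

Key decimal bytes [17, 112, 39, 108, 59, 54, 190] = 11 70 27 6c 3b 36 be is 7 bytes > B = 6, so hash it first: H(key) = 02 43, then zero-pad to 6 bytes: K' = 02 43 00 00 00 00.
K' ⊕ ipad = 34 75 36 36 36 36; K' ⊕ opad = 5e 1f 5c 5c 5c 5c.
Inner hash: sum = 52+117+54+54+54+54+89+107 = 581 → 02 45.
Outer hash (recomputed tag): sum = 94+31+92+92+92+92+2+69 = 564 → 02 34.
Recomputed tag = 0234; claimed = 0234 → match.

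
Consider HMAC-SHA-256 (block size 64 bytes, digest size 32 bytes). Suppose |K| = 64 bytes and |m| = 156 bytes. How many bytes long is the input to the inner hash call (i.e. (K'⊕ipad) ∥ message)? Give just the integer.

Key is 64 ≤ 64 bytes, zero-padded: |K'| = 64.
Inner input = (K'⊕ipad) ∥ m → 64 + 156 = 220 bytes.

220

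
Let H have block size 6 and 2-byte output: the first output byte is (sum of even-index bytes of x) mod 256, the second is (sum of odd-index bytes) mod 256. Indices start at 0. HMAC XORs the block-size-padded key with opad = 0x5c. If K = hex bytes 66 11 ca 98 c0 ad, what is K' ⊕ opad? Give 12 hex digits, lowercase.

3a4d96c49cf1

Key hex bytes 66 11 ca 98 c0 ad is exactly B = 6 bytes: K' = 66 11 ca 98 c0 ad.
XOR each byte with 0x5c: 66⊕5c=3a, 11⊕5c=4d, ca⊕5c=96, 98⊕5c=c4, c0⊕5c=9c, ad⊕5c=f1.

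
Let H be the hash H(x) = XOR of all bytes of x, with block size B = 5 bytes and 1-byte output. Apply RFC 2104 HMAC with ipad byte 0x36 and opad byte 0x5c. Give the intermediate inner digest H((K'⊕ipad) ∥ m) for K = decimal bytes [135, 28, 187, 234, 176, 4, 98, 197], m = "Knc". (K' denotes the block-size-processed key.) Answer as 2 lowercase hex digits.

Key decimal bytes [135, 28, 187, 234, 176, 4, 98, 197] = 87 1c bb ea b0 04 62 c5 is 8 bytes > B = 5, so hash it first: H(key) = d9, then zero-pad to 5 bytes: K' = d9 00 00 00 00.
K' ⊕ ipad = ef 36 36 36 36.
Inner input = ef 36 36 36 36 ∥ 4b 6e 63.
Inner hash: XOR ef⊕36⊕36⊕36⊕36⊕4b⊕6e⊕63 = a9.

a9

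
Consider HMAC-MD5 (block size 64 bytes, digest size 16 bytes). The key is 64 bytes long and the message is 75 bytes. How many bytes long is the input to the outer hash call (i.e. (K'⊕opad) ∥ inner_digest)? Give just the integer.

80

Key is 64 ≤ 64 bytes, zero-padded: |K'| = 64.
Outer input = (K'⊕opad) ∥ H(inner) → 64 + 16 = 80 bytes.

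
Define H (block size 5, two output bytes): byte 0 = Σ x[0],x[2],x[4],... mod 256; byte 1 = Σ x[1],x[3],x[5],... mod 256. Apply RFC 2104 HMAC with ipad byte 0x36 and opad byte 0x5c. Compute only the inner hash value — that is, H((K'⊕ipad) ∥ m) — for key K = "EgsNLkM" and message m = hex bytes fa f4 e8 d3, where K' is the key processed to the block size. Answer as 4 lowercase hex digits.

Key "EgsNLkM" = 45 67 73 4e 4c 6b 4d is 7 bytes > B = 5, so hash it first: H(key) = 51 20, then zero-pad to 5 bytes: K' = 51 20 00 00 00.
K' ⊕ ipad = 67 16 36 36 36.
Inner input = 67 16 36 36 36 ∥ fa f4 e8 d3.
Inner hash: even-index sum = 666 mod 256 = 154; odd-index sum = 558 mod 256 = 46 → 9a 2e.

9a2e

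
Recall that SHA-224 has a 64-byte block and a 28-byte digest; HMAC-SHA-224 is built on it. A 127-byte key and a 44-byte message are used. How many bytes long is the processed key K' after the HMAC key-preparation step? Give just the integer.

Key is 127 > 64 bytes, so it is hashed to 28 bytes then zero-padded to 64: |K'| = 64.

64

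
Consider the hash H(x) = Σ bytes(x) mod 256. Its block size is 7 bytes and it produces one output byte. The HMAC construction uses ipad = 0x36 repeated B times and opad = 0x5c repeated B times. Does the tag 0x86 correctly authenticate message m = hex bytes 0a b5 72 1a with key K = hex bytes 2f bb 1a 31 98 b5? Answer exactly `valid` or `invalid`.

invalid

Key hex bytes 2f bb 1a 31 98 b5 is 6 bytes ≤ B = 7; zero-pad to 7 bytes: K' = 2f bb 1a 31 98 b5 00.
K' ⊕ ipad = 19 8d 2c 07 ae 83 36; K' ⊕ opad = 73 e7 46 6d c4 e9 5c.
Inner hash: sum = 25+141+44+7+174+131+54+10+181+114+26 = 907; mod 256 = 139 → 8b.
Outer hash (recomputed tag): sum = 115+231+70+109+196+233+92+139 = 1185; mod 256 = 161 → a1.
Recomputed tag = a1; claimed = 86 → mismatch.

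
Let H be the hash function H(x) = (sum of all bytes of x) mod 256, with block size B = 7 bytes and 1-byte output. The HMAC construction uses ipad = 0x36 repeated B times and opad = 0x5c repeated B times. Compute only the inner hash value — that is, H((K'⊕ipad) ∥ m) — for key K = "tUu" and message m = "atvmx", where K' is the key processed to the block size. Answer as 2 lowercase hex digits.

Key "tUu" = 74 55 75 is 3 bytes ≤ B = 7; zero-pad to 7 bytes: K' = 74 55 75 00 00 00 00.
K' ⊕ ipad = 42 63 43 36 36 36 36.
Inner input = 42 63 43 36 36 36 36 ∥ 61 74 76 6d 78.
Inner hash: sum = 66+99+67+54+54+54+54+97+116+118+109+120 = 1008; mod 256 = 240 → f0.

f0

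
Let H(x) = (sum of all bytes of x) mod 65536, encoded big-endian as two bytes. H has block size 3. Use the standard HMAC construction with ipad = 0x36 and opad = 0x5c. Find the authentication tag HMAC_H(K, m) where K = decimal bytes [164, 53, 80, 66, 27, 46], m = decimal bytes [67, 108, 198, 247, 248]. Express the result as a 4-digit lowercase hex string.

01f8

Key decimal bytes [164, 53, 80, 66, 27, 46] = a4 35 50 42 1b 2e is 6 bytes > B = 3, so hash it first: H(key) = 01 b4, then zero-pad to 3 bytes: K' = 01 b4 00.
K' ⊕ ipad = 37 82 36.  K' ⊕ opad = 5d e8 5c.
Inner input = (K'⊕ipad) ∥ m = 37 82 36 ∥ 43 6c c6 f7 f8.
Inner hash: sum = 55+130+54+67+108+198+247+248 = 1107 → 04 53.
Outer input = (K'⊕opad) ∥ inner = 5d e8 5c ∥ 04 53.
Outer hash (tag): sum = 93+232+92+4+83 = 504 → 01 f8.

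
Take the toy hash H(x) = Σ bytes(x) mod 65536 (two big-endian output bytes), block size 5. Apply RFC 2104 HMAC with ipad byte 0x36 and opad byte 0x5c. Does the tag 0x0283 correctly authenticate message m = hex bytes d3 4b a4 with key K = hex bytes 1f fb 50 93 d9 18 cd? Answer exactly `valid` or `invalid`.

valid

Key hex bytes 1f fb 50 93 d9 18 cd is 7 bytes > B = 5, so hash it first: H(key) = 03 bb, then zero-pad to 5 bytes: K' = 03 bb 00 00 00.
K' ⊕ ipad = 35 8d 36 36 36; K' ⊕ opad = 5f e7 5c 5c 5c.
Inner hash: sum = 53+141+54+54+54+211+75+164 = 806 → 03 26.
Outer hash (recomputed tag): sum = 95+231+92+92+92+3+38 = 643 → 02 83.
Recomputed tag = 0283; claimed = 0283 → match.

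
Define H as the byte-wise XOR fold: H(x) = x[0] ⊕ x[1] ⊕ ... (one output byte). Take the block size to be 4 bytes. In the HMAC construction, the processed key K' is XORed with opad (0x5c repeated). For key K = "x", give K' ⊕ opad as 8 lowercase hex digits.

Key "x" = 78 is 1 byte ≤ B = 4; zero-pad to 4 bytes: K' = 78 00 00 00.
XOR each byte with 0x5c: 78⊕5c=24, 00⊕5c=5c, 00⊕5c=5c, 00⊕5c=5c.

245c5c5c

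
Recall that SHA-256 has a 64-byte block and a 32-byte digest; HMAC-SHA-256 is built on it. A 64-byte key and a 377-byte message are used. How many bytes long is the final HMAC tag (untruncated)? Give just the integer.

The tag is one SHA-256 digest: 32 bytes.

32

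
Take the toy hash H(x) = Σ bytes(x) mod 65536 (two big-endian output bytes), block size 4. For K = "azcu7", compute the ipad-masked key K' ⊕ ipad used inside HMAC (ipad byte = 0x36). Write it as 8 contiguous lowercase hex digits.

37dc3636

Key "azcu7" = 61 7a 63 75 37 is 5 bytes > B = 4, so hash it first: H(key) = 01 ea, then zero-pad to 4 bytes: K' = 01 ea 00 00.
XOR each byte with 0x36: 01⊕36=37, ea⊕36=dc, 00⊕36=36, 00⊕36=36.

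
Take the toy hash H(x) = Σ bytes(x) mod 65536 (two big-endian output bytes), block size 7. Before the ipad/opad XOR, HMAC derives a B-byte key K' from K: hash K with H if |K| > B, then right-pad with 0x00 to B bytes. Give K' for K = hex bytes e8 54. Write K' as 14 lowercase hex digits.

Key hex bytes e8 54 is 2 bytes ≤ B = 7; zero-pad to 7 bytes: K' = e8 54 00 00 00 00 00.

e8540000000000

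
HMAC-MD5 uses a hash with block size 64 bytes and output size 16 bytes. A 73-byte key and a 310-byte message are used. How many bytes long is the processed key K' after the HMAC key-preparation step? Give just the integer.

64

Key is 73 > 64 bytes, so it is hashed to 16 bytes then zero-padded to 64: |K'| = 64.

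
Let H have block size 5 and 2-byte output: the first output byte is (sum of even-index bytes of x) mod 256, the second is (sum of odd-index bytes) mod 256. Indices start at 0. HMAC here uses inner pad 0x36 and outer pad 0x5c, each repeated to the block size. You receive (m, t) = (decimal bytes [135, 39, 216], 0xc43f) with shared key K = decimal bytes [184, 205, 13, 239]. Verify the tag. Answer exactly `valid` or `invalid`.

Key decimal bytes [184, 205, 13, 239] = b8 cd 0d ef is 4 bytes ≤ B = 5; zero-pad to 5 bytes: K' = b8 cd 0d ef 00.
K' ⊕ ipad = 8e fb 3b d9 36; K' ⊕ opad = e4 91 51 b3 5c.
Inner hash: even-index sum = 294 mod 256 = 38; odd-index sum = 819 mod 256 = 51 → 26 33.
Outer hash (recomputed tag): even-index sum = 452 mod 256 = 196; odd-index sum = 362 mod 256 = 106 → c4 6a.
Recomputed tag = c46a; claimed = c43f → mismatch.

invalid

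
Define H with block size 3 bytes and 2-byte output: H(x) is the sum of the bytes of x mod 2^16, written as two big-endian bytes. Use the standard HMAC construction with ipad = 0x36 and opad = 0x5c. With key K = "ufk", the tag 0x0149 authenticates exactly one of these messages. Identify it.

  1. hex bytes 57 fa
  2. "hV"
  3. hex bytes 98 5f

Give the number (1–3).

2

Key "ufk" = 75 66 6b is exactly B = 3 bytes: K' = 75 66 6b.
K' ⊕ ipad = 43 50 5d; K' ⊕ opad = 29 3a 37.
m1: inner = H(43 50 5d 57 fa) = 02 41; tag = H(29 3a 37 02 41) = 00dd
m2: inner = H(43 50 5d 68 56) = 01 ae; tag = H(29 3a 37 01 ae) = 0149 ← matches
m3: inner = H(43 50 5d 98 5f) = 01 e7; tag = H(29 3a 37 01 e7) = 0182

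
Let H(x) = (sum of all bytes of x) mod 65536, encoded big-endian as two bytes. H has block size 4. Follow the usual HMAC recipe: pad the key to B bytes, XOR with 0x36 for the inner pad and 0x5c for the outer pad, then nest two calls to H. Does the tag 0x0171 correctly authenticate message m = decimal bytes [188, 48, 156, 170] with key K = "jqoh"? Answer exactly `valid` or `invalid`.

Key "jqoh" = 6a 71 6f 68 is exactly B = 4 bytes: K' = 6a 71 6f 68.
K' ⊕ ipad = 5c 47 59 5e; K' ⊕ opad = 36 2d 33 34.
Inner hash: sum = 92+71+89+94+188+48+156+170 = 908 → 03 8c.
Outer hash (recomputed tag): sum = 54+45+51+52+3+140 = 345 → 01 59.
Recomputed tag = 0159; claimed = 0171 → mismatch.

invalid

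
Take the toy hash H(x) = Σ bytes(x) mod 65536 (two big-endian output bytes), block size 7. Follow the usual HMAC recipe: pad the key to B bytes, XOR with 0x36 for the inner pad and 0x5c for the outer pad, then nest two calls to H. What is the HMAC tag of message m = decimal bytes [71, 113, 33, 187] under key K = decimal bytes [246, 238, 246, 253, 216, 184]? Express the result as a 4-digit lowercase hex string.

04da

Key decimal bytes [246, 238, 246, 253, 216, 184] = f6 ee f6 fd d8 b8 is 6 bytes ≤ B = 7; zero-pad to 7 bytes: K' = f6 ee f6 fd d8 b8 00.
K' ⊕ ipad = c0 d8 c0 cb ee 8e 36.  K' ⊕ opad = aa b2 aa a1 84 e4 5c.
Inner input = (K'⊕ipad) ∥ m = c0 d8 c0 cb ee 8e 36 ∥ 47 71 21 bb.
Inner hash: sum = 192+216+192+203+238+142+54+71+113+33+187 = 1641 → 06 69.
Outer input = (K'⊕opad) ∥ inner = aa b2 aa a1 84 e4 5c ∥ 06 69.
Outer hash (tag): sum = 170+178+170+161+132+228+92+6+105 = 1242 → 04 da.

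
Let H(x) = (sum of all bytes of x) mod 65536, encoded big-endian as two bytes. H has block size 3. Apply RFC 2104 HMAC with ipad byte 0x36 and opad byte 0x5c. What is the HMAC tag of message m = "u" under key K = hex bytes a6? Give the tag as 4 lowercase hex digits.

0224

Key hex bytes a6 is 1 byte ≤ B = 3; zero-pad to 3 bytes: K' = a6 00 00.
K' ⊕ ipad = 90 36 36.  K' ⊕ opad = fa 5c 5c.
Inner input = (K'⊕ipad) ∥ m = 90 36 36 ∥ 75.
Inner hash: sum = 144+54+54+117 = 369 → 01 71.
Outer input = (K'⊕opad) ∥ inner = fa 5c 5c ∥ 01 71.
Outer hash (tag): sum = 250+92+92+1+113 = 548 → 02 24.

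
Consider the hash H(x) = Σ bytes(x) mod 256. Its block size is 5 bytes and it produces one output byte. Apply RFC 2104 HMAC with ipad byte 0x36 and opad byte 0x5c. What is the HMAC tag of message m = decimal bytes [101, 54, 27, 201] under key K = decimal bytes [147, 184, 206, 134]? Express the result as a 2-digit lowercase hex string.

Key decimal bytes [147, 184, 206, 134] = 93 b8 ce 86 is 4 bytes ≤ B = 5; zero-pad to 5 bytes: K' = 93 b8 ce 86 00.
K' ⊕ ipad = a5 8e f8 b0 36.  K' ⊕ opad = cf e4 92 da 5c.
Inner input = (K'⊕ipad) ∥ m = a5 8e f8 b0 36 ∥ 65 36 1b c9.
Inner hash: sum = 165+142+248+176+54+101+54+27+201 = 1168; mod 256 = 144 → 90.
Outer input = (K'⊕opad) ∥ inner = cf e4 92 da 5c ∥ 90.
Outer hash (tag): sum = 207+228+146+218+92+144 = 1035; mod 256 = 11 → 0b.

0b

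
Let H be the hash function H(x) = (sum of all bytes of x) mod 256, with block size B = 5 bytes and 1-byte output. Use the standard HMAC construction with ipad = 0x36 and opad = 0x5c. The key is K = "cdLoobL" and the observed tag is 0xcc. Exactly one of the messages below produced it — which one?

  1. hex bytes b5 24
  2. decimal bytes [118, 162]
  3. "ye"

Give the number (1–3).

2

Key "cdLoobL" = 63 64 4c 6f 6f 62 4c is 7 bytes > B = 5, so hash it first: H(key) = 9f, then zero-pad to 5 bytes: K' = 9f 00 00 00 00.
K' ⊕ ipad = a9 36 36 36 36; K' ⊕ opad = c3 5c 5c 5c 5c.
m1: inner = H(a9 36 36 36 36 b5 24) = 5a; tag = H(c3 5c 5c 5c 5c 5a) = 8d
m2: inner = H(a9 36 36 36 36 76 a2) = 99; tag = H(c3 5c 5c 5c 5c 99) = cc ← matches
m3: inner = H(a9 36 36 36 36 79 65) = 5f; tag = H(c3 5c 5c 5c 5c 5f) = 92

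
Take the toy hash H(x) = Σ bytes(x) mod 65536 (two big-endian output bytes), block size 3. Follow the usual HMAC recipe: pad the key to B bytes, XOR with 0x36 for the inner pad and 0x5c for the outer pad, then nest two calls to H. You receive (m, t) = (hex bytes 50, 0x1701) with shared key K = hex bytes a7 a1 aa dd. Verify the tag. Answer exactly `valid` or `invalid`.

Key hex bytes a7 a1 aa dd is 4 bytes > B = 3, so hash it first: H(key) = 02 cf, then zero-pad to 3 bytes: K' = 02 cf 00.
K' ⊕ ipad = 34 f9 36; K' ⊕ opad = 5e 93 5c.
Inner hash: sum = 52+249+54+80 = 435 → 01 b3.
Outer hash (recomputed tag): sum = 94+147+92+1+179 = 513 → 02 01.
Recomputed tag = 0201; claimed = 1701 → mismatch.

invalid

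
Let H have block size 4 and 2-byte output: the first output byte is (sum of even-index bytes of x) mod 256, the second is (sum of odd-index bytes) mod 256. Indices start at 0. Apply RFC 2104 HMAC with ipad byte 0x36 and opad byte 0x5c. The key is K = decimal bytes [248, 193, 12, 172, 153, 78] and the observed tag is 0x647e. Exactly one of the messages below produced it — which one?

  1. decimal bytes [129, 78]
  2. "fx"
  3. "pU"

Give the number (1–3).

Key decimal bytes [248, 193, 12, 172, 153, 78] = f8 c1 0c ac 99 4e is 6 bytes > B = 4, so hash it first: H(key) = 9d bb, then zero-pad to 4 bytes: K' = 9d bb 00 00.
K' ⊕ ipad = ab 8d 36 36; K' ⊕ opad = c1 e7 5c 5c.
m1: inner = H(ab 8d 36 36 81 4e) = 62 11; tag = H(c1 e7 5c 5c 62 11) = 7f54
m2: inner = H(ab 8d 36 36 66 78) = 47 3b; tag = H(c1 e7 5c 5c 47 3b) = 647e ← matches
m3: inner = H(ab 8d 36 36 70 55) = 51 18; tag = H(c1 e7 5c 5c 51 18) = 6e5b

2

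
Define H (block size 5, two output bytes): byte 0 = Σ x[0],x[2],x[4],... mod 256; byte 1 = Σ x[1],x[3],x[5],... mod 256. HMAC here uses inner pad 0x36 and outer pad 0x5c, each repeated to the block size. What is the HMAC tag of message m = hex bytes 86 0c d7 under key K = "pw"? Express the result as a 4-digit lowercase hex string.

b845

Key "pw" = 70 77 is 2 bytes ≤ B = 5; zero-pad to 5 bytes: K' = 70 77 00 00 00.
K' ⊕ ipad = 46 41 36 36 36.  K' ⊕ opad = 2c 2b 5c 5c 5c.
Inner input = (K'⊕ipad) ∥ m = 46 41 36 36 36 ∥ 86 0c d7.
Inner hash: even-index sum = 190 mod 256 = 190; odd-index sum = 468 mod 256 = 212 → be d4.
Outer input = (K'⊕opad) ∥ inner = 2c 2b 5c 5c 5c ∥ be d4.
Outer hash (tag): even-index sum = 440 mod 256 = 184; odd-index sum = 325 mod 256 = 69 → b8 45.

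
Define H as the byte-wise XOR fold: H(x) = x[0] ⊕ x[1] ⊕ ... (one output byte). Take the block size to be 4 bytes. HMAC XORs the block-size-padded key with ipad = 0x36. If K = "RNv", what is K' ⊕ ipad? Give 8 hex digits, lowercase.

Key "RNv" = 52 4e 76 is 3 bytes ≤ B = 4; zero-pad to 4 bytes: K' = 52 4e 76 00.
XOR each byte with 0x36: 52⊕36=64, 4e⊕36=78, 76⊕36=40, 00⊕36=36.

64784036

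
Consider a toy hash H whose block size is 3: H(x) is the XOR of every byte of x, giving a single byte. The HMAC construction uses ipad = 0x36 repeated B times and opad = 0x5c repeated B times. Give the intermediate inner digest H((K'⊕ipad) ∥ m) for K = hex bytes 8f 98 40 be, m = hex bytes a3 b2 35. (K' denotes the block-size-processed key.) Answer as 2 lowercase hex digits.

fb

Key hex bytes 8f 98 40 be is 4 bytes > B = 3, so hash it first: H(key) = e9, then zero-pad to 3 bytes: K' = e9 00 00.
K' ⊕ ipad = df 36 36.
Inner input = df 36 36 ∥ a3 b2 35.
Inner hash: XOR df⊕36⊕36⊕a3⊕b2⊕35 = fb.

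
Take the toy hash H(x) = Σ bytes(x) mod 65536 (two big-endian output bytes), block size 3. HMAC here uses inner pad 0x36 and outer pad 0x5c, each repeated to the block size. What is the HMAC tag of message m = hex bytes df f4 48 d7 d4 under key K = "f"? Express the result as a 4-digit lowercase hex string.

0178

Key "f" = 66 is 1 byte ≤ B = 3; zero-pad to 3 bytes: K' = 66 00 00.
K' ⊕ ipad = 50 36 36.  K' ⊕ opad = 3a 5c 5c.
Inner input = (K'⊕ipad) ∥ m = 50 36 36 ∥ df f4 48 d7 d4.
Inner hash: sum = 80+54+54+223+244+72+215+212 = 1154 → 04 82.
Outer input = (K'⊕opad) ∥ inner = 3a 5c 5c ∥ 04 82.
Outer hash (tag): sum = 58+92+92+4+130 = 376 → 01 78.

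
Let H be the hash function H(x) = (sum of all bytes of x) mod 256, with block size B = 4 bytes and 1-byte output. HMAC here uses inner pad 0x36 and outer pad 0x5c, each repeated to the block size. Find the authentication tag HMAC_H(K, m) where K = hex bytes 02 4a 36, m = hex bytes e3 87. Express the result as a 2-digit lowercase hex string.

Key hex bytes 02 4a 36 is 3 bytes ≤ B = 4; zero-pad to 4 bytes: K' = 02 4a 36 00.
K' ⊕ ipad = 34 7c 00 36.  K' ⊕ opad = 5e 16 6a 5c.
Inner input = (K'⊕ipad) ∥ m = 34 7c 00 36 ∥ e3 87.
Inner hash: sum = 52+124+0+54+227+135 = 592; mod 256 = 80 → 50.
Outer input = (K'⊕opad) ∥ inner = 5e 16 6a 5c ∥ 50.
Outer hash (tag): sum = 94+22+106+92+80 = 394; mod 256 = 138 → 8a.

8a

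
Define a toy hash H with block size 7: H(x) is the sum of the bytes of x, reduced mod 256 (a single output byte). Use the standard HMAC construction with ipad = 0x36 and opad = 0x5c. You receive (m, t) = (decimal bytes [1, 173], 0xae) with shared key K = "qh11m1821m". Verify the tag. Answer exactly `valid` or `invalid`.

valid

Key "qh11m1821m" = 71 68 31 31 6d 31 38 32 31 6d is 10 bytes > B = 7, so hash it first: H(key) = e1, then zero-pad to 7 bytes: K' = e1 00 00 00 00 00 00.
K' ⊕ ipad = d7 36 36 36 36 36 36; K' ⊕ opad = bd 5c 5c 5c 5c 5c 5c.
Inner hash: sum = 215+54+54+54+54+54+54+1+173 = 713; mod 256 = 201 → c9.
Outer hash (recomputed tag): sum = 189+92+92+92+92+92+92+201 = 942; mod 256 = 174 → ae.
Recomputed tag = ae; claimed = ae → match.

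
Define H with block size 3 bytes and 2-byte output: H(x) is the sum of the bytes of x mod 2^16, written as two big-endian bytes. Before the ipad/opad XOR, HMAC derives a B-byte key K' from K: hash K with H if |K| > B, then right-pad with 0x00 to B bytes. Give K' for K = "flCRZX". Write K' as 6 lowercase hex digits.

|K| = 6 > B = 3, so first hash the key.
H(K): sum = 102+108+67+82+90+88 = 537 → 02 19.
Zero-pad H(K) = 02 19 to 3 bytes: K' = 02 19 00.

021900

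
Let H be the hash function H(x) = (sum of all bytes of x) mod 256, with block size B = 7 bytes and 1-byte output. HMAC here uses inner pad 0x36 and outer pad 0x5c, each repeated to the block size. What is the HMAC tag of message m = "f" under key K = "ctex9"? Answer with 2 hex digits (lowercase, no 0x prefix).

Key "ctex9" = 63 74 65 78 39 is 5 bytes ≤ B = 7; zero-pad to 7 bytes: K' = 63 74 65 78 39 00 00.
K' ⊕ ipad = 55 42 53 4e 0f 36 36.  K' ⊕ opad = 3f 28 39 24 65 5c 5c.
Inner input = (K'⊕ipad) ∥ m = 55 42 53 4e 0f 36 36 ∥ 66.
Inner hash: sum = 85+66+83+78+15+54+54+102 = 537; mod 256 = 25 → 19.
Outer input = (K'⊕opad) ∥ inner = 3f 28 39 24 65 5c 5c ∥ 19.
Outer hash (tag): sum = 63+40+57+36+101+92+92+25 = 506; mod 256 = 250 → fa.

fa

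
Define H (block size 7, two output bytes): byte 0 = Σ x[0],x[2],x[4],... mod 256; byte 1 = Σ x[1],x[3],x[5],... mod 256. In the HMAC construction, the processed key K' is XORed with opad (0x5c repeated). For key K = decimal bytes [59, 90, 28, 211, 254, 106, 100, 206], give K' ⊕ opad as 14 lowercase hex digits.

Key decimal bytes [59, 90, 28, 211, 254, 106, 100, 206] = 3b 5a 1c d3 fe 6a 64 ce is 8 bytes > B = 7, so hash it first: H(key) = b9 65, then zero-pad to 7 bytes: K' = b9 65 00 00 00 00 00.
XOR each byte with 0x5c: b9⊕5c=e5, 65⊕5c=39, 00⊕5c=5c, 00⊕5c=5c, 00⊕5c=5c, 00⊕5c=5c, 00⊕5c=5c.

e5395c5c5c5c5c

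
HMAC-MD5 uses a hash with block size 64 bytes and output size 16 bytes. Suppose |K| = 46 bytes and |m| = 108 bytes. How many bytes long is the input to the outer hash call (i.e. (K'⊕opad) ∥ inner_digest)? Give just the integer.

Key is 46 ≤ 64 bytes, zero-padded: |K'| = 64.
Outer input = (K'⊕opad) ∥ H(inner) → 64 + 16 = 80 bytes.

80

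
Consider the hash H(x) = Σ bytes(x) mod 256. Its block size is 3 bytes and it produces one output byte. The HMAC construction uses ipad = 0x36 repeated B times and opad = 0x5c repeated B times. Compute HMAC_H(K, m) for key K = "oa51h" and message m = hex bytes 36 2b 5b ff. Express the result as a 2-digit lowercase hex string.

49

Key "oa51h" = 6f 61 35 31 68 is 5 bytes > B = 3, so hash it first: H(key) = 9e, then zero-pad to 3 bytes: K' = 9e 00 00.
K' ⊕ ipad = a8 36 36.  K' ⊕ opad = c2 5c 5c.
Inner input = (K'⊕ipad) ∥ m = a8 36 36 ∥ 36 2b 5b ff.
Inner hash: sum = 168+54+54+54+43+91+255 = 719; mod 256 = 207 → cf.
Outer input = (K'⊕opad) ∥ inner = c2 5c 5c ∥ cf.
Outer hash (tag): sum = 194+92+92+207 = 585; mod 256 = 73 → 49.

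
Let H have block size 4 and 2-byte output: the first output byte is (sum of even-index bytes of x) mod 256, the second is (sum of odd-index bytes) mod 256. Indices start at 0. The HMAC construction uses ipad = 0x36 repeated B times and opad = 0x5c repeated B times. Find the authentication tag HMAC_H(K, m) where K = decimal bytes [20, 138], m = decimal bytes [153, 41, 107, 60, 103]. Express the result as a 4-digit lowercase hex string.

Key decimal bytes [20, 138] = 14 8a is 2 bytes ≤ B = 4; zero-pad to 4 bytes: K' = 14 8a 00 00.
K' ⊕ ipad = 22 bc 36 36.  K' ⊕ opad = 48 d6 5c 5c.
Inner input = (K'⊕ipad) ∥ m = 22 bc 36 36 ∥ 99 29 6b 3c 67.
Inner hash: even-index sum = 451 mod 256 = 195; odd-index sum = 343 mod 256 = 87 → c3 57.
Outer input = (K'⊕opad) ∥ inner = 48 d6 5c 5c ∥ c3 57.
Outer hash (tag): even-index sum = 359 mod 256 = 103; odd-index sum = 393 mod 256 = 137 → 67 89.

6789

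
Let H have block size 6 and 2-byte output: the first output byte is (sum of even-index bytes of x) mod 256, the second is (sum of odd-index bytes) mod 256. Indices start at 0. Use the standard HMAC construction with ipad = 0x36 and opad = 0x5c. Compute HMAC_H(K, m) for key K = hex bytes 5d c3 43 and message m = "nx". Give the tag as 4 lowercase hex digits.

0030

Key hex bytes 5d c3 43 is 3 bytes ≤ B = 6; zero-pad to 6 bytes: K' = 5d c3 43 00 00 00.
K' ⊕ ipad = 6b f5 75 36 36 36.  K' ⊕ opad = 01 9f 1f 5c 5c 5c.
Inner input = (K'⊕ipad) ∥ m = 6b f5 75 36 36 36 ∥ 6e 78.
Inner hash: even-index sum = 388 mod 256 = 132; odd-index sum = 473 mod 256 = 217 → 84 d9.
Outer input = (K'⊕opad) ∥ inner = 01 9f 1f 5c 5c 5c ∥ 84 d9.
Outer hash (tag): even-index sum = 256 mod 256 = 0; odd-index sum = 560 mod 256 = 48 → 00 30.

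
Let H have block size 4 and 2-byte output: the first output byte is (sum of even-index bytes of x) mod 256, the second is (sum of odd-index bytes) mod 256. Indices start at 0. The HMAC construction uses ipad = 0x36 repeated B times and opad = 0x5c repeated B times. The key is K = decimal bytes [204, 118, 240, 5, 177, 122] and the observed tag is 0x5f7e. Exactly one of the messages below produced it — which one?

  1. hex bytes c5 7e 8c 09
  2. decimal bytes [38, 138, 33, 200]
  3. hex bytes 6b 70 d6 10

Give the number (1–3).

Key decimal bytes [204, 118, 240, 5, 177, 122] = cc 76 f0 05 b1 7a is 6 bytes > B = 4, so hash it first: H(key) = 6d f5, then zero-pad to 4 bytes: K' = 6d f5 00 00.
K' ⊕ ipad = 5b c3 36 36; K' ⊕ opad = 31 a9 5c 5c.
m1: inner = H(5b c3 36 36 c5 7e 8c 09) = e2 80; tag = H(31 a9 5c 5c e2 80) = 6f85
m2: inner = H(5b c3 36 36 26 8a 21 c8) = d8 4b; tag = H(31 a9 5c 5c d8 4b) = 6550
m3: inner = H(5b c3 36 36 6b 70 d6 10) = d2 79; tag = H(31 a9 5c 5c d2 79) = 5f7e ← matches

3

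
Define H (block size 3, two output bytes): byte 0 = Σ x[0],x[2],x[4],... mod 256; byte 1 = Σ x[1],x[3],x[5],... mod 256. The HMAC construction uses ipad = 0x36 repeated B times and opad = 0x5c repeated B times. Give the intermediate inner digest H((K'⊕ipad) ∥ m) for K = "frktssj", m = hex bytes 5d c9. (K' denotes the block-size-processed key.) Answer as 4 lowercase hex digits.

Key "frktssj" = 66 72 6b 74 73 73 6a is 7 bytes > B = 3, so hash it first: H(key) = ae 59, then zero-pad to 3 bytes: K' = ae 59 00.
K' ⊕ ipad = 98 6f 36.
Inner input = 98 6f 36 ∥ 5d c9.
Inner hash: even-index sum = 407 mod 256 = 151; odd-index sum = 204 mod 256 = 204 → 97 cc.

97cc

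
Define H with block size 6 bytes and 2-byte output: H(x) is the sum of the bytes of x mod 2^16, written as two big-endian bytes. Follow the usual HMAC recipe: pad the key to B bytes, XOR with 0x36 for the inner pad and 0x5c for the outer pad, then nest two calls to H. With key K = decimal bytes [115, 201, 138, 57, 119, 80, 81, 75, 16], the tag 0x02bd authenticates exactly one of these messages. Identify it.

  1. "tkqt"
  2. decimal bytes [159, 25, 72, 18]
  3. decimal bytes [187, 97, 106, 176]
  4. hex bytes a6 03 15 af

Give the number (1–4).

4

Key decimal bytes [115, 201, 138, 57, 119, 80, 81, 75, 16] = 73 c9 8a 39 77 50 51 4b 10 is 9 bytes > B = 6, so hash it first: H(key) = 03 72, then zero-pad to 6 bytes: K' = 03 72 00 00 00 00.
K' ⊕ ipad = 35 44 36 36 36 36; K' ⊕ opad = 5f 2e 5c 5c 5c 5c.
m1: inner = H(35 44 36 36 36 36 74 6b 71 74) = 03 15; tag = H(5f 2e 5c 5c 5c 5c 03 15) = 0215
m2: inner = H(35 44 36 36 36 36 9f 19 48 12) = 02 63; tag = H(5f 2e 5c 5c 5c 5c 02 63) = 0262
m3: inner = H(35 44 36 36 36 36 bb 61 6a b0) = 03 87; tag = H(5f 2e 5c 5c 5c 5c 03 87) = 0287
m4: inner = H(35 44 36 36 36 36 a6 03 15 af) = 02 be; tag = H(5f 2e 5c 5c 5c 5c 02 be) = 02bd ← matches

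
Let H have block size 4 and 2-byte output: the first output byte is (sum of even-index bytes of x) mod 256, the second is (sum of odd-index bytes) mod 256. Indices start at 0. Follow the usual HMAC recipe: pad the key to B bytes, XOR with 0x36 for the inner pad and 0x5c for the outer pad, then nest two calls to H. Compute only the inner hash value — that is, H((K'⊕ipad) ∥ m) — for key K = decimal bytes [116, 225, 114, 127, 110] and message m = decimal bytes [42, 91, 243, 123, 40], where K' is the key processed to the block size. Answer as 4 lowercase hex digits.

dd62

Key decimal bytes [116, 225, 114, 127, 110] = 74 e1 72 7f 6e is 5 bytes > B = 4, so hash it first: H(key) = 54 60, then zero-pad to 4 bytes: K' = 54 60 00 00.
K' ⊕ ipad = 62 56 36 36.
Inner input = 62 56 36 36 ∥ 2a 5b f3 7b 28.
Inner hash: even-index sum = 477 mod 256 = 221; odd-index sum = 354 mod 256 = 98 → dd 62.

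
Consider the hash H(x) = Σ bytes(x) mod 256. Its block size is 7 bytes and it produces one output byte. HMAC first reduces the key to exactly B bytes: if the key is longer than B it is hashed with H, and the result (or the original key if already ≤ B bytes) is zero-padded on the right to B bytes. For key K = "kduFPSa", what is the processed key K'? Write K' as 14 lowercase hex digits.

Key "kduFPSa" = 6b 64 75 46 50 53 61 is exactly B = 7 bytes: K' = 6b 64 75 46 50 53 61.

6b647546505361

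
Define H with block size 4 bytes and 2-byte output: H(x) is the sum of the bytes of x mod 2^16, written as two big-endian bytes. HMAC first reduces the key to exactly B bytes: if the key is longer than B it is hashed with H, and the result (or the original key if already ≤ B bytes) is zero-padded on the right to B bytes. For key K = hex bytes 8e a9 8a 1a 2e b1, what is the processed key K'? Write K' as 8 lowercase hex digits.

02ba0000

|K| = 6 > B = 4, so first hash the key.
H(K): sum = 142+169+138+26+46+177 = 698 → 02 ba.
Zero-pad H(K) = 02 ba to 4 bytes: K' = 02 ba 00 00.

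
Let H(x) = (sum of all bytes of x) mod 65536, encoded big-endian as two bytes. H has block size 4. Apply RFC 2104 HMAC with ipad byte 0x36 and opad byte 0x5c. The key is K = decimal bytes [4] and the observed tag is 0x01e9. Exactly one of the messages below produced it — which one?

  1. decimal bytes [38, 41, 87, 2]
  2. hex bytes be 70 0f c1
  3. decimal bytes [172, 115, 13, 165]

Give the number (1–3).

1

Key decimal bytes [4] = 04 is 1 byte ≤ B = 4; zero-pad to 4 bytes: K' = 04 00 00 00.
K' ⊕ ipad = 32 36 36 36; K' ⊕ opad = 58 5c 5c 5c.
m1: inner = H(32 36 36 36 26 29 57 02) = 01 7c; tag = H(58 5c 5c 5c 01 7c) = 01e9 ← matches
m2: inner = H(32 36 36 36 be 70 0f c1) = 02 d2; tag = H(58 5c 5c 5c 02 d2) = 0240
m3: inner = H(32 36 36 36 ac 73 0d a5) = 02 a5; tag = H(58 5c 5c 5c 02 a5) = 0213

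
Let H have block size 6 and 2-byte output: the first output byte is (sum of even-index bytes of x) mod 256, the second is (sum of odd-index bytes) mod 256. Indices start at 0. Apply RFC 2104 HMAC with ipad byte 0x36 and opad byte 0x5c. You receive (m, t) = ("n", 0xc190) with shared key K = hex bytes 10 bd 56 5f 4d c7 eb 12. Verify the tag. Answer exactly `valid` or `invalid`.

Key hex bytes 10 bd 56 5f 4d c7 eb 12 is 8 bytes > B = 6, so hash it first: H(key) = 9e f5, then zero-pad to 6 bytes: K' = 9e f5 00 00 00 00.
K' ⊕ ipad = a8 c3 36 36 36 36; K' ⊕ opad = c2 a9 5c 5c 5c 5c.
Inner hash: even-index sum = 386 mod 256 = 130; odd-index sum = 303 mod 256 = 47 → 82 2f.
Outer hash (recomputed tag): even-index sum = 508 mod 256 = 252; odd-index sum = 400 mod 256 = 144 → fc 90.
Recomputed tag = fc90; claimed = c190 → mismatch.

invalid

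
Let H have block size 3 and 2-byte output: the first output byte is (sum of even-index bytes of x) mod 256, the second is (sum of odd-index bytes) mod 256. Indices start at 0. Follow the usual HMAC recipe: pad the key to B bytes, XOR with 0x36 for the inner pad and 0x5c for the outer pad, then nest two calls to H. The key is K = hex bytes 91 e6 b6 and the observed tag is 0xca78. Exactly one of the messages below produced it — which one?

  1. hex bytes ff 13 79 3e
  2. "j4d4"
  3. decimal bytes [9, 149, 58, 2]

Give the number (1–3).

Key hex bytes 91 e6 b6 is exactly B = 3 bytes: K' = 91 e6 b6.
K' ⊕ ipad = a7 d0 80; K' ⊕ opad = cd ba ea.
m1: inner = H(a7 d0 80 ff 13 79 3e) = 78 48; tag = H(cd ba ea 78 48) = ff32
m2: inner = H(a7 d0 80 6a 34 64 34) = 8f 9e; tag = H(cd ba ea 8f 9e) = 5549
m3: inner = H(a7 d0 80 09 95 3a 02) = be 13; tag = H(cd ba ea be 13) = ca78 ← matches

3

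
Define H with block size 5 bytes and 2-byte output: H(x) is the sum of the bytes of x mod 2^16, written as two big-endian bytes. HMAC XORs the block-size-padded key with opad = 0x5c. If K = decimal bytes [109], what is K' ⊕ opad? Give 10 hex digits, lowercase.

315c5c5c5c

Key decimal bytes [109] = 6d is 1 byte ≤ B = 5; zero-pad to 5 bytes: K' = 6d 00 00 00 00.
XOR each byte with 0x5c: 6d⊕5c=31, 00⊕5c=5c, 00⊕5c=5c, 00⊕5c=5c, 00⊕5c=5c.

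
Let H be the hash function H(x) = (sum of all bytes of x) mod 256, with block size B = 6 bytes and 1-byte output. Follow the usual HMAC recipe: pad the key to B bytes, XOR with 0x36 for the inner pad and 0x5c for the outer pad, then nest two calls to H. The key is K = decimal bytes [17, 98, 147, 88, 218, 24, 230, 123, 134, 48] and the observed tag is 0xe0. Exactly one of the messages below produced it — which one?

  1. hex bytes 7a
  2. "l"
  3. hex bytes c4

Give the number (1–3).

Key decimal bytes [17, 98, 147, 88, 218, 24, 230, 123, 134, 48] = 11 62 93 58 da 18 e6 7b 86 30 is 10 bytes > B = 6, so hash it first: H(key) = 67, then zero-pad to 6 bytes: K' = 67 00 00 00 00 00.
K' ⊕ ipad = 51 36 36 36 36 36; K' ⊕ opad = 3b 5c 5c 5c 5c 5c.
m1: inner = H(51 36 36 36 36 36 7a) = d9; tag = H(3b 5c 5c 5c 5c 5c d9) = e0 ← matches
m2: inner = H(51 36 36 36 36 36 6c) = cb; tag = H(3b 5c 5c 5c 5c 5c cb) = d2
m3: inner = H(51 36 36 36 36 36 c4) = 23; tag = H(3b 5c 5c 5c 5c 5c 23) = 2a

1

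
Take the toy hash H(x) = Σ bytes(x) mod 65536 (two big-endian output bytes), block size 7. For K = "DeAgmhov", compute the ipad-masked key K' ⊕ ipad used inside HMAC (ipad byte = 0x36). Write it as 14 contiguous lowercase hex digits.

Key "DeAgmhov" = 44 65 41 67 6d 68 6f 76 is 8 bytes > B = 7, so hash it first: H(key) = 03 0b, then zero-pad to 7 bytes: K' = 03 0b 00 00 00 00 00.
XOR each byte with 0x36: 03⊕36=35, 0b⊕36=3d, 00⊕36=36, 00⊕36=36, 00⊕36=36, 00⊕36=36, 00⊕36=36.

353d3636363636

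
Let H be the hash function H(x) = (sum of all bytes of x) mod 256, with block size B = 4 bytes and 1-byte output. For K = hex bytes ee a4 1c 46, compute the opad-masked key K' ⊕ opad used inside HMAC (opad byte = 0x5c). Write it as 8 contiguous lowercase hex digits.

Key hex bytes ee a4 1c 46 is exactly B = 4 bytes: K' = ee a4 1c 46.
XOR each byte with 0x5c: ee⊕5c=b2, a4⊕5c=f8, 1c⊕5c=40, 46⊕5c=1a.

b2f8401a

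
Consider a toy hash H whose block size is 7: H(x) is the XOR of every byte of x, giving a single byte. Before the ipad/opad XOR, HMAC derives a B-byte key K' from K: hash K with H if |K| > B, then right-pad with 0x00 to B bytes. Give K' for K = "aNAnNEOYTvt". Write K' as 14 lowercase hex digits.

|K| = 11 > B = 7, so first hash the key.
H(K): XOR 61⊕4e⊕41⊕6e⊕4e⊕45⊕4f⊕59⊕54⊕76⊕74 = 4b.
Zero-pad H(K) = 4b to 7 bytes: K' = 4b 00 00 00 00 00 00.

4b000000000000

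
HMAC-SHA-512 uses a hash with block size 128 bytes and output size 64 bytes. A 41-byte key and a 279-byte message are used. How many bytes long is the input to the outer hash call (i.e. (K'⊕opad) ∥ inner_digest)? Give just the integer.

192

Key is 41 ≤ 128 bytes, zero-padded: |K'| = 128.
Outer input = (K'⊕opad) ∥ H(inner) → 128 + 64 = 192 bytes.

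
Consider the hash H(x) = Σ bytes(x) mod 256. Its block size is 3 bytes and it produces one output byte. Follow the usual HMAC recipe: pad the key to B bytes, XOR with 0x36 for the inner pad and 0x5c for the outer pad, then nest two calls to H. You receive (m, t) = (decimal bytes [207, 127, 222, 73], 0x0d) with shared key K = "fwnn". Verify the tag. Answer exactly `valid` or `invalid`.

Key "fwnn" = 66 77 6e 6e is 4 bytes > B = 3, so hash it first: H(key) = b9, then zero-pad to 3 bytes: K' = b9 00 00.
K' ⊕ ipad = 8f 36 36; K' ⊕ opad = e5 5c 5c.
Inner hash: sum = 143+54+54+207+127+222+73 = 880; mod 256 = 112 → 70.
Outer hash (recomputed tag): sum = 229+92+92+112 = 525; mod 256 = 13 → 0d.
Recomputed tag = 0d; claimed = 0d → match.

valid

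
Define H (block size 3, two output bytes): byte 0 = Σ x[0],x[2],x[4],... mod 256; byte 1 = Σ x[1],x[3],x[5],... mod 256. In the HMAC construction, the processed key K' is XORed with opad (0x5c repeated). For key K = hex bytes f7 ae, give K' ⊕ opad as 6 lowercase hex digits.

Key hex bytes f7 ae is 2 bytes ≤ B = 3; zero-pad to 3 bytes: K' = f7 ae 00.
XOR each byte with 0x5c: f7⊕5c=ab, ae⊕5c=f2, 00⊕5c=5c.

abf25c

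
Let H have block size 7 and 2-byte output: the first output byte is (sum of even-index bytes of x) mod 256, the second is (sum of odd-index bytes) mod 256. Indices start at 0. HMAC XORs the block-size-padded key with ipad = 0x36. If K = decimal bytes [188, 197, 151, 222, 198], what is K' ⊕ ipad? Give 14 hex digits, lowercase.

8af3a1e8f03636

Key decimal bytes [188, 197, 151, 222, 198] = bc c5 97 de c6 is 5 bytes ≤ B = 7; zero-pad to 7 bytes: K' = bc c5 97 de c6 00 00.
XOR each byte with 0x36: bc⊕36=8a, c5⊕36=f3, 97⊕36=a1, de⊕36=e8, c6⊕36=f0, 00⊕36=36, 00⊕36=36.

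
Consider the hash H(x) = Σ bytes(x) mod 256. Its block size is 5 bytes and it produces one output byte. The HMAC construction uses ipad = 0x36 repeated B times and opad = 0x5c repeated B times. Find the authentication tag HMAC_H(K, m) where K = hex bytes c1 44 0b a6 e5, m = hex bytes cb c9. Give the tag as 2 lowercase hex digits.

5c

Key hex bytes c1 44 0b a6 e5 is exactly B = 5 bytes: K' = c1 44 0b a6 e5.
K' ⊕ ipad = f7 72 3d 90 d3.  K' ⊕ opad = 9d 18 57 fa b9.
Inner input = (K'⊕ipad) ∥ m = f7 72 3d 90 d3 ∥ cb c9.
Inner hash: sum = 247+114+61+144+211+203+201 = 1181; mod 256 = 157 → 9d.
Outer input = (K'⊕opad) ∥ inner = 9d 18 57 fa b9 ∥ 9d.
Outer hash (tag): sum = 157+24+87+250+185+157 = 860; mod 256 = 92 → 5c.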